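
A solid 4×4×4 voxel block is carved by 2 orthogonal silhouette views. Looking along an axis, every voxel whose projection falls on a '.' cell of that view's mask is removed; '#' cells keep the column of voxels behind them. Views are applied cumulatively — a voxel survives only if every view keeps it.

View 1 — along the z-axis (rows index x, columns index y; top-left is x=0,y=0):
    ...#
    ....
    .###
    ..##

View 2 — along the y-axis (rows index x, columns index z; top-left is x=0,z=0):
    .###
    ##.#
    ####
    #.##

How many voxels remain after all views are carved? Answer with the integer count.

start: 4×4×4 = 64 voxels
[1] z-view keeps 6 columns → grid now 24
[2] y-view keeps 13 columns → grid now 21

voxel count = 21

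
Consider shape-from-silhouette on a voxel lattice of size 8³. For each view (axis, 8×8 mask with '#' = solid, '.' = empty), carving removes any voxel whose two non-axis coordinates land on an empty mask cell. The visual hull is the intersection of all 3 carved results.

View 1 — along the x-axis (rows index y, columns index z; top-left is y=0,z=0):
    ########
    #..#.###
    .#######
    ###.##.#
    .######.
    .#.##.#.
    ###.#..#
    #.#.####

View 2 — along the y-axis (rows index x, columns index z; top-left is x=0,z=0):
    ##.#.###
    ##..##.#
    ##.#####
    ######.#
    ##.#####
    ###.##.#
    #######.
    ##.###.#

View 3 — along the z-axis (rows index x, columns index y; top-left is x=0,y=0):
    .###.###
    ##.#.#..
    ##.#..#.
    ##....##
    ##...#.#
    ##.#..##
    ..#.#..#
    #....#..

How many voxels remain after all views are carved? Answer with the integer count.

remaining voxels: 153

start: 8×8×8 = 512 voxels
step 1: project along x, AND mask (47/64) → |grid| = 376
step 2: project along y, AND mask (51/64) → |grid| = 299
step 3: project along z, AND mask (32/64) → |grid| = 153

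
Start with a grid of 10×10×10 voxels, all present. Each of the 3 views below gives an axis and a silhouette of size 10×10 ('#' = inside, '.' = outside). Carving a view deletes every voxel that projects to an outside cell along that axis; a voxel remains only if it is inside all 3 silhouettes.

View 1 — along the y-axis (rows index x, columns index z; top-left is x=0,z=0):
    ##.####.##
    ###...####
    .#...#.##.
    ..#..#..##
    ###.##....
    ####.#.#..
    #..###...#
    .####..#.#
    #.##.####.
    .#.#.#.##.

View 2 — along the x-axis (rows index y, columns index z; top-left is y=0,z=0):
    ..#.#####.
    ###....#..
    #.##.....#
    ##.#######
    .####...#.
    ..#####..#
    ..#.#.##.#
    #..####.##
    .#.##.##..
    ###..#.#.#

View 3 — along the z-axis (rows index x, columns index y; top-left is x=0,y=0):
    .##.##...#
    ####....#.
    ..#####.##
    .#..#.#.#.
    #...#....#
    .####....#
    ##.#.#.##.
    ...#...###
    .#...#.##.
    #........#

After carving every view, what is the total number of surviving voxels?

remaining voxels: 142

start: 10×10×10 = 1000 voxels
  1. axis=1 (XZ plane), |mask|=57  ⇒  voxels=570
  2. axis=0 (YZ plane), |mask|=57  ⇒  voxels=319
  3. axis=2 (XY plane), |mask|=45  ⇒  voxels=142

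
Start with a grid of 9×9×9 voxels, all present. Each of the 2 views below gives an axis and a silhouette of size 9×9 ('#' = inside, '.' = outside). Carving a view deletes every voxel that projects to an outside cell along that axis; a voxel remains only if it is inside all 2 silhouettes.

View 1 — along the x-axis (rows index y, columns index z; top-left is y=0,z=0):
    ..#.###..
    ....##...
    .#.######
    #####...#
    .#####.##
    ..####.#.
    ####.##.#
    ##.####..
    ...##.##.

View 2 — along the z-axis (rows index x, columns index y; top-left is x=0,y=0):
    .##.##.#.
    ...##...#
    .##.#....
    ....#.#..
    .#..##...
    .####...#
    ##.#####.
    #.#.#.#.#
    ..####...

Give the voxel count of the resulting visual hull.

205 voxels

start: 9×9×9 = 729 voxels
V1 x: intersect with YZ mask (48 set) -- 432 left
V2 z: intersect with XY mask (37 set) -- 205 left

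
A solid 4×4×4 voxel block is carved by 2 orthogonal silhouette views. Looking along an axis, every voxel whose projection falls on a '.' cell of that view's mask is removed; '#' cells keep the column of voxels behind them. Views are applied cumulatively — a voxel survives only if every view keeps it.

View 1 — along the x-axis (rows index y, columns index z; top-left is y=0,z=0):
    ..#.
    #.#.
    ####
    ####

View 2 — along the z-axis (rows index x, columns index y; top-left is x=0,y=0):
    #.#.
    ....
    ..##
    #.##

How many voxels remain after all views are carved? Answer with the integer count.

start: 4×4×4 = 64 voxels
  1. axis=0 (YZ plane), |mask|=11  ⇒  voxels=44
  2. axis=2 (XY plane), |mask|=7  ⇒  voxels=22

22 voxels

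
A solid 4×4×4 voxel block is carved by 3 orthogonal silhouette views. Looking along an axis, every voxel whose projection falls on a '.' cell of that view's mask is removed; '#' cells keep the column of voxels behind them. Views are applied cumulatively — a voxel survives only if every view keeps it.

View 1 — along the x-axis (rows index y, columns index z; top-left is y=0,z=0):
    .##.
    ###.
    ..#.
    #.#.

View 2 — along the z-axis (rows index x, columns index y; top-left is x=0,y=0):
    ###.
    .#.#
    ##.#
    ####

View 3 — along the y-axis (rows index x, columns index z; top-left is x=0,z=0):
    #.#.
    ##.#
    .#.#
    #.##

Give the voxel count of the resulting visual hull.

|visual hull| = 15

start: 4×4×4 = 64 voxels
carve view 1 (along x, YZ-mask fill 8/16): 32 voxels remain
carve view 2 (along z, XY-mask fill 12/16): 26 voxels remain
carve view 3 (along y, XZ-mask fill 10/16): 15 voxels remain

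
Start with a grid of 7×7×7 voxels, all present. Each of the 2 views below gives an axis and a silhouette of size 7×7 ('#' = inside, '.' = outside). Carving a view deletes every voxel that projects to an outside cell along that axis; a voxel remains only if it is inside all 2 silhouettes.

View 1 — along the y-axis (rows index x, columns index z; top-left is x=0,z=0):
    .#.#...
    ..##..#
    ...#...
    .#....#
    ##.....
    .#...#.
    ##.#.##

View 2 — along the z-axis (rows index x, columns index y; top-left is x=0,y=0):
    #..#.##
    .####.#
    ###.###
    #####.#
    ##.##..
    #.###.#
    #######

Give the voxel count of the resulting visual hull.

|visual hull| = 94

initial block: 7^3 = 343
step 1: project along y, AND mask (17/49) → |grid| = 119
step 2: project along z, AND mask (37/49) → |grid| = 94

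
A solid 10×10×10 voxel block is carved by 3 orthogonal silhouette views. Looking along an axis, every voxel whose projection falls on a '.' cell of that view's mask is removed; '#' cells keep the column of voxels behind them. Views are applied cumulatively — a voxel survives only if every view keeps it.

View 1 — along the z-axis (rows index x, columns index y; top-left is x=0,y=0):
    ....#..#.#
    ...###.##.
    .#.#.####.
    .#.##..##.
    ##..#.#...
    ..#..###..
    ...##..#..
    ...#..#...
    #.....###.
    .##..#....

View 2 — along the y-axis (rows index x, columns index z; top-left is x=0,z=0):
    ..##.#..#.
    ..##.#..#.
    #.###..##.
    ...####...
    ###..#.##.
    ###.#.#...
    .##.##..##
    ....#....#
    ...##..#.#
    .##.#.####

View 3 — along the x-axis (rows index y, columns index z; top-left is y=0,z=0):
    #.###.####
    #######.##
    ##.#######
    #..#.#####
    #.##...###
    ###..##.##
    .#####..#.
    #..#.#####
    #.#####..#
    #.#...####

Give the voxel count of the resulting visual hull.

before carving: 1000 voxels (10×10×10)
V1 z: intersect with XY mask (39 set) -- 390 left
V2 y: intersect with XZ mask (48 set) -- 191 left
V3 x: intersect with YZ mask (72 set) -- 132 left

voxel count = 132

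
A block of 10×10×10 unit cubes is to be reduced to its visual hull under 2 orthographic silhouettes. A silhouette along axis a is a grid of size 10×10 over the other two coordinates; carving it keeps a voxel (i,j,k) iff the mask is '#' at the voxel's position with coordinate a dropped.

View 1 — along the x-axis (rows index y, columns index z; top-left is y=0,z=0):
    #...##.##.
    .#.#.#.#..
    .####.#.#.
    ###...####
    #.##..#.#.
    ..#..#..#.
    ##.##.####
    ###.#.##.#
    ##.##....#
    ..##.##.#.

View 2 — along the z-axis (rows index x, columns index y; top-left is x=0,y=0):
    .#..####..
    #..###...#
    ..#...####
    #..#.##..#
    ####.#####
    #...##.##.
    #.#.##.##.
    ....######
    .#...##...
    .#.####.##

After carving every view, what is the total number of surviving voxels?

start: 10×10×10 = 1000 voxels
V1 x: intersect with YZ mask (55 set) -- 550 left
V2 z: intersect with XY mask (56 set) -- 302 left

302 voxels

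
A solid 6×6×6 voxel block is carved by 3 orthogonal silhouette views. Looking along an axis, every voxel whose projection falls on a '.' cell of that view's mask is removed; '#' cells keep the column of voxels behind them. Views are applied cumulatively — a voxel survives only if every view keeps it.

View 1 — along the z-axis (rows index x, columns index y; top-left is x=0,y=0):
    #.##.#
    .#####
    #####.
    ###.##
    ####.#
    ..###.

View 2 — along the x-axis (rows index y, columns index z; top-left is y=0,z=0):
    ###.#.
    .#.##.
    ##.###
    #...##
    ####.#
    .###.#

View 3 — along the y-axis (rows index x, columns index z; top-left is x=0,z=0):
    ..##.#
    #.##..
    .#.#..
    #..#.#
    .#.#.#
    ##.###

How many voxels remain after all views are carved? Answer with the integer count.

|visual hull| = 55

initial block: 6^3 = 216
[1] z-view keeps 27 columns → grid now 162
[2] x-view keeps 24 columns → grid now 109
[3] y-view keeps 19 columns → grid now 55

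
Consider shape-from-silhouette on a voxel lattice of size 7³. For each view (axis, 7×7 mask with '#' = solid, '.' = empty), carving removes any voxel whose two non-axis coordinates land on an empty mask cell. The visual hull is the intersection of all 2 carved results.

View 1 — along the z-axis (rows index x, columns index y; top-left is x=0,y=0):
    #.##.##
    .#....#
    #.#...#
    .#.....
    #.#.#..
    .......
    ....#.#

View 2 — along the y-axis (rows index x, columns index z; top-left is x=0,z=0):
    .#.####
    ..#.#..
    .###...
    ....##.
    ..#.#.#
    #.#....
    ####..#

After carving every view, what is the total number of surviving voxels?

voxel count = 59

full grid |V| = 343
V1 z: intersect with XY mask (16 set) -- 112 left
V2 y: intersect with XZ mask (22 set) -- 59 left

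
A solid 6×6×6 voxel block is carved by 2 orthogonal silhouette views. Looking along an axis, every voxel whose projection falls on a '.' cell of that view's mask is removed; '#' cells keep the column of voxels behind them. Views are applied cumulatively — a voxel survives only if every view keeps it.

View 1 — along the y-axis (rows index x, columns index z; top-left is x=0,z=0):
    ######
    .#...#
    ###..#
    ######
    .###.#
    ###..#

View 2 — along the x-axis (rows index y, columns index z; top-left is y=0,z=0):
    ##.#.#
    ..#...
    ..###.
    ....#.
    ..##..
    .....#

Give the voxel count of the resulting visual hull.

voxel count = 50

full grid |V| = 216
[1] y-view keeps 26 columns → grid now 156
[2] x-view keeps 12 columns → grid now 50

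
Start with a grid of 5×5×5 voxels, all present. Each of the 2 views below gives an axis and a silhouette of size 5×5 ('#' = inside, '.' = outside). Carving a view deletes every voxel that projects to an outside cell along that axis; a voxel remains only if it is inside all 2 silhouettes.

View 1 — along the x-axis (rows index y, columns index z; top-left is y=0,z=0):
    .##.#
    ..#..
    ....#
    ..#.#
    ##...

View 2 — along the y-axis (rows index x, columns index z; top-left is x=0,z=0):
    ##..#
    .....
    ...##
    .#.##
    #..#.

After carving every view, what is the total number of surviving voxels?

before carving: 125 voxels (5×5×5)
step 1: project along x, AND mask (9/25) → |grid| = 45
step 2: project along y, AND mask (10/25) → |grid| = 15

15 voxels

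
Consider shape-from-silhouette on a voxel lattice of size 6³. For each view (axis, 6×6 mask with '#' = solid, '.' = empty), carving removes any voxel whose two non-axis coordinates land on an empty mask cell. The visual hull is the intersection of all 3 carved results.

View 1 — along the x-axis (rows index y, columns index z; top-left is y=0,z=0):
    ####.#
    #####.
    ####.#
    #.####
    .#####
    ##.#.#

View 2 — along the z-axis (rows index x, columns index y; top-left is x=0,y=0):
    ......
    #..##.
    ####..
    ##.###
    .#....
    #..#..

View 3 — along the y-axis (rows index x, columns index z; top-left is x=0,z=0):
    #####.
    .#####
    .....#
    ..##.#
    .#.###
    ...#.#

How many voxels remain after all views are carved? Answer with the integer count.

|visual hull| = 36

start: 6×6×6 = 216 voxels
carve view 1 (along x, YZ-mask fill 29/36): 174 voxels remain
carve view 2 (along z, XY-mask fill 15/36): 74 voxels remain
carve view 3 (along y, XZ-mask fill 20/36): 36 voxels remain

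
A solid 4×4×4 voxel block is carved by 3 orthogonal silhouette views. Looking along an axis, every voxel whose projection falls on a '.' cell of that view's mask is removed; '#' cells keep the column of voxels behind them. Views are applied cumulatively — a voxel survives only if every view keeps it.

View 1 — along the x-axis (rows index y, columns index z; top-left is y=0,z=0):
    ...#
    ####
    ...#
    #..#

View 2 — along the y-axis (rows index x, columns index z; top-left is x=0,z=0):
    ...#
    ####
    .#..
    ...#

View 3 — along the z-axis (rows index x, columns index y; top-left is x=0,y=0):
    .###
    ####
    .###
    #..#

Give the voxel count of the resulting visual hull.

remaining voxels: 14

before carving: 64 voxels (4×4×4)
V1 x: intersect with YZ mask (8 set) -- 32 left
V2 y: intersect with XZ mask (7 set) -- 17 left
V3 z: intersect with XY mask (12 set) -- 14 left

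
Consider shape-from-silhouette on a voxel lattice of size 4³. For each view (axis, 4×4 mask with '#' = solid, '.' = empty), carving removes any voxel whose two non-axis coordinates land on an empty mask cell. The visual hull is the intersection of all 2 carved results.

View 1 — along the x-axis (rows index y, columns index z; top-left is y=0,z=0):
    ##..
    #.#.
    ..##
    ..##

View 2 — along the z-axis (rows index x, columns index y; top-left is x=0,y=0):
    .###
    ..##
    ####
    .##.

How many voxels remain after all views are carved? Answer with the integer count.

|visual hull| = 22

initial block: 4^3 = 64
after view 1 [x-axis, 8 of 16 cells solid] → remaining = 32
after view 2 [z-axis, 11 of 16 cells solid] → remaining = 22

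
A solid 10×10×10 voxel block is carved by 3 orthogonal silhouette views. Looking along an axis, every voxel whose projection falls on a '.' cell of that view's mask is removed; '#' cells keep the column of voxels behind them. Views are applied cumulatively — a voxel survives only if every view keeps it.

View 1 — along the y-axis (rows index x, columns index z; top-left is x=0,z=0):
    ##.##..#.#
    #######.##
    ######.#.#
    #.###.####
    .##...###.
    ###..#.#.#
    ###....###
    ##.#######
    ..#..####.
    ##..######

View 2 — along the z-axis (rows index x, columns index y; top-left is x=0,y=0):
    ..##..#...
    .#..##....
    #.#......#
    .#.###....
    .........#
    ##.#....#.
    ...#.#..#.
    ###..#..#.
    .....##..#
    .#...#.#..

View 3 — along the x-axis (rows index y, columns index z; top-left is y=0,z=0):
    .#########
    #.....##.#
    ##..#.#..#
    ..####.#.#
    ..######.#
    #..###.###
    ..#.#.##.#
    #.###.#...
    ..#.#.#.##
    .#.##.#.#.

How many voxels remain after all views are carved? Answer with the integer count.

|visual hull| = 137

start: 10×10×10 = 1000 voxels
  1. axis=1 (XZ plane), |mask|=70  ⇒  voxels=700
  2. axis=2 (XY plane), |mask|=32  ⇒  voxels=232
  3. axis=0 (YZ plane), |mask|=58  ⇒  voxels=137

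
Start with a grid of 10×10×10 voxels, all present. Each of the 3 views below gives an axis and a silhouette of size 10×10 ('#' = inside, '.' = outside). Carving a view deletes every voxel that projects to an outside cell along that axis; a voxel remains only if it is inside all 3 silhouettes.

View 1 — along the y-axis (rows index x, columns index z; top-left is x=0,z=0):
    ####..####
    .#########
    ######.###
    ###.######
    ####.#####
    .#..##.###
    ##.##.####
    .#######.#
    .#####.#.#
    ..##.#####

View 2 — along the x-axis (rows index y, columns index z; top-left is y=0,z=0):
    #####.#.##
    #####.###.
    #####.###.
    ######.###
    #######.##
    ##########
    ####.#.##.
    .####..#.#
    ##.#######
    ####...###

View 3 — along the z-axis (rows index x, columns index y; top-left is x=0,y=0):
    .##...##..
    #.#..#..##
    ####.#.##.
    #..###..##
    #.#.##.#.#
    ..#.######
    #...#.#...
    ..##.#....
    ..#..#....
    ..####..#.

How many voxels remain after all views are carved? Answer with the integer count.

full grid |V| = 1000
  1. axis=1 (XZ plane), |mask|=80  ⇒  voxels=800
  2. axis=0 (YZ plane), |mask|=81  ⇒  voxels=647
  3. axis=2 (XY plane), |mask|=48  ⇒  voxels=319

voxel count = 319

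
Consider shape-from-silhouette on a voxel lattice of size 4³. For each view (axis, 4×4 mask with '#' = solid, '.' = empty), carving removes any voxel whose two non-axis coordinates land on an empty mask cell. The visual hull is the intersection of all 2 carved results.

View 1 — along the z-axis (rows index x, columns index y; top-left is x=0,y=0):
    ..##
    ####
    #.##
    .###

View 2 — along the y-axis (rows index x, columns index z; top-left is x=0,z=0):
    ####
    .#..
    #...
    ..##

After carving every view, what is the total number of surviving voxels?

full grid |V| = 64
after view 1 [z-axis, 12 of 16 cells solid] → remaining = 48
after view 2 [y-axis, 8 of 16 cells solid] → remaining = 21

remaining voxels: 21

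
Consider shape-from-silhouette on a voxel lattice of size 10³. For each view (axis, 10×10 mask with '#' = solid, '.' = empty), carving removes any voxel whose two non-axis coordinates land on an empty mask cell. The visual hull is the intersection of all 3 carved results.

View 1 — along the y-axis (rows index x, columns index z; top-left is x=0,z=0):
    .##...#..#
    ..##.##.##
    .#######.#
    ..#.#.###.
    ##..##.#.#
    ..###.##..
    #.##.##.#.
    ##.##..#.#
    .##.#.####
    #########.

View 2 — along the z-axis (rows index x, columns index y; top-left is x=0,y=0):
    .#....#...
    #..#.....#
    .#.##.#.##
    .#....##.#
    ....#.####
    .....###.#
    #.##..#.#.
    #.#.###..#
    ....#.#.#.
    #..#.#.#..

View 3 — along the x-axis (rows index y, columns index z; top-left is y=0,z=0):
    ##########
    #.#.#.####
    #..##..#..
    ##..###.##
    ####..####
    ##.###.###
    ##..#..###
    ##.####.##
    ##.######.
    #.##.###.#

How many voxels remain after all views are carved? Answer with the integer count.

start: 10×10×10 = 1000 voxels
after view 1 [y-axis, 62 of 100 cells solid] → remaining = 620
after view 2 [z-axis, 42 of 100 cells solid] → remaining = 267
after view 3 [x-axis, 73 of 100 cells solid] → remaining = 195

voxel count = 195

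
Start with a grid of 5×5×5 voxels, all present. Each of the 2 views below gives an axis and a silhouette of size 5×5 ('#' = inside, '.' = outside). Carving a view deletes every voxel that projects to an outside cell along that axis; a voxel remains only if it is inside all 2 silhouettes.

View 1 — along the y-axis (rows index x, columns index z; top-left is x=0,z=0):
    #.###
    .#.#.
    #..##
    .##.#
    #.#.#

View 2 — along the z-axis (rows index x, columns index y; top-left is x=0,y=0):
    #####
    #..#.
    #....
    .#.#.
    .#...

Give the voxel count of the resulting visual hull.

start: 5×5×5 = 125 voxels
after view 1 [y-axis, 15 of 25 cells solid] → remaining = 75
after view 2 [z-axis, 11 of 25 cells solid] → remaining = 36

remaining voxels: 36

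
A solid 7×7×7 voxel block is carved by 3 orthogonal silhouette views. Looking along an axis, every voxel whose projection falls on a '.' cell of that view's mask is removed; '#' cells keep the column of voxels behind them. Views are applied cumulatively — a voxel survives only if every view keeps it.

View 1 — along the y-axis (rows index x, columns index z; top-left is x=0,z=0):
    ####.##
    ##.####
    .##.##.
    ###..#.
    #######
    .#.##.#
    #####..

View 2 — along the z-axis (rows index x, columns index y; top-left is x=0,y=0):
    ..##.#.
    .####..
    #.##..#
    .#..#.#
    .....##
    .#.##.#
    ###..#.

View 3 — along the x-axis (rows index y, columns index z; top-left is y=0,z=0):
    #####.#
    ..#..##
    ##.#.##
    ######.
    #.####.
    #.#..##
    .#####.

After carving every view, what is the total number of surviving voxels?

80 voxels

start: 7×7×7 = 343 voxels
after view 1 [y-axis, 36 of 49 cells solid] → remaining = 252
after view 2 [z-axis, 24 of 49 cells solid] → remaining = 120
after view 3 [x-axis, 34 of 49 cells solid] → remaining = 80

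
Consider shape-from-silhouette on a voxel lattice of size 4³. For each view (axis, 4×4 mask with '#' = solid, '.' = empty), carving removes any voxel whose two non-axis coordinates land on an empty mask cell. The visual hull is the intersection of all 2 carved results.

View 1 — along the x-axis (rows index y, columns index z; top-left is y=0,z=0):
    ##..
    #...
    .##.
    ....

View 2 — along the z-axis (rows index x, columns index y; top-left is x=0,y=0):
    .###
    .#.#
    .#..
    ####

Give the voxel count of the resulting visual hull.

voxel count = 10

full grid |V| = 64
[1] x-view keeps 5 columns → grid now 20
[2] z-view keeps 10 columns → grid now 10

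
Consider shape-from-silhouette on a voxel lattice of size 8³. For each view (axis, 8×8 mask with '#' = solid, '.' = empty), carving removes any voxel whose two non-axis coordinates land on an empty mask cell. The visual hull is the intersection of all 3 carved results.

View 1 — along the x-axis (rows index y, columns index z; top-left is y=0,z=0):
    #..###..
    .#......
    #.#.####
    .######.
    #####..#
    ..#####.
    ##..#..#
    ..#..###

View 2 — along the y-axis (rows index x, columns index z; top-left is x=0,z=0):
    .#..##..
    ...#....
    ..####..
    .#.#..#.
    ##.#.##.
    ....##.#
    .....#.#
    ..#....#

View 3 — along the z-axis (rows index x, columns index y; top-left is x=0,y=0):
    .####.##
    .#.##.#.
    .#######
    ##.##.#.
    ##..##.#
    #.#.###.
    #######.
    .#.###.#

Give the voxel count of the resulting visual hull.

full grid |V| = 512
after view 1 [x-axis, 36 of 64 cells solid] → remaining = 288
after view 2 [y-axis, 23 of 64 cells solid] → remaining = 105
after view 3 [z-axis, 44 of 64 cells solid] → remaining = 74

remaining voxels: 74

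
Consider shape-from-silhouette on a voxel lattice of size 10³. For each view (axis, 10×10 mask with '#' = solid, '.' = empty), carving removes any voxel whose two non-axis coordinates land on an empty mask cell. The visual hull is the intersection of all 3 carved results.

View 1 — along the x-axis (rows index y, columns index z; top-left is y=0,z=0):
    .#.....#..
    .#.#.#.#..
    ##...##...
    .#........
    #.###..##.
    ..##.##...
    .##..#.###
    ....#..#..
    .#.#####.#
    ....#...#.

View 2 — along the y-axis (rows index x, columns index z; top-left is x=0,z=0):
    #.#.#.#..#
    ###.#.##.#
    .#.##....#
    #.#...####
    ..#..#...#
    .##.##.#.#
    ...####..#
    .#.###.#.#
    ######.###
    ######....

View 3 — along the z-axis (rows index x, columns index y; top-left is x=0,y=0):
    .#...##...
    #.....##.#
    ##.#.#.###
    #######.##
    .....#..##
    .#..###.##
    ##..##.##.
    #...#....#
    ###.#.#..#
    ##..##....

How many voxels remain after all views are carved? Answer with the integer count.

118 voxels

initial block: 10^3 = 1000
  1. axis=0 (YZ plane), |mask|=38  ⇒  voxels=380
  2. axis=1 (XZ plane), |mask|=57  ⇒  voxels=215
  3. axis=2 (XY plane), |mask|=51  ⇒  voxels=118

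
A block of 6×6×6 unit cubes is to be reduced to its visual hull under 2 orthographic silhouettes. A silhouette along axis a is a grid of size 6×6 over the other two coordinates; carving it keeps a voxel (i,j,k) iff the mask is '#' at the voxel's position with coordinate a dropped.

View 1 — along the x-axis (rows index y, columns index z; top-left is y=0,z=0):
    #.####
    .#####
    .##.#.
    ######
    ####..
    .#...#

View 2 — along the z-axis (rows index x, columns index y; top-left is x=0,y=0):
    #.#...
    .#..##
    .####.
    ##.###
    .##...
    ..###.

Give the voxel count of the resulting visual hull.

voxel count = 80

start: 6×6×6 = 216 voxels
  1. axis=0 (YZ plane), |mask|=25  ⇒  voxels=150
  2. axis=2 (XY plane), |mask|=19  ⇒  voxels=80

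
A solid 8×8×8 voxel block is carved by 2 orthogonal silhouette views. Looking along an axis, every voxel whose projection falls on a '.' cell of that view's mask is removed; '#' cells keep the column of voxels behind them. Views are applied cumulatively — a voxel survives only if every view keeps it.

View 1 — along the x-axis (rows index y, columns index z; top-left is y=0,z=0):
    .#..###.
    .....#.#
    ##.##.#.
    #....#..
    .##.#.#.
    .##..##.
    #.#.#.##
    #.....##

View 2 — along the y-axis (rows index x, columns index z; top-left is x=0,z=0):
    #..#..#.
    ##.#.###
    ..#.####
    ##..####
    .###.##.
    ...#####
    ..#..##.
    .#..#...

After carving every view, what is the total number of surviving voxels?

|visual hull| = 135

start: 8×8×8 = 512 voxels
[1] x-view keeps 29 columns → grid now 232
[2] y-view keeps 35 columns → grid now 135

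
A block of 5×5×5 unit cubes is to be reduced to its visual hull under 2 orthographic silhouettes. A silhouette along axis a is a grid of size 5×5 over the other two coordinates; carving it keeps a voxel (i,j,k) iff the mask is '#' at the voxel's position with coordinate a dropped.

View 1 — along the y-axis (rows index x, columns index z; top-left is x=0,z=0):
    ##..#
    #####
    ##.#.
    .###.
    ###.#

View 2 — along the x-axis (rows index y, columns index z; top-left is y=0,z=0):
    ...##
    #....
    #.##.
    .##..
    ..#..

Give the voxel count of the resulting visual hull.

start: 5×5×5 = 125 voxels
carve view 1 (along y, XZ-mask fill 18/25): 90 voxels remain
carve view 2 (along x, YZ-mask fill 9/25): 31 voxels remain

31 voxels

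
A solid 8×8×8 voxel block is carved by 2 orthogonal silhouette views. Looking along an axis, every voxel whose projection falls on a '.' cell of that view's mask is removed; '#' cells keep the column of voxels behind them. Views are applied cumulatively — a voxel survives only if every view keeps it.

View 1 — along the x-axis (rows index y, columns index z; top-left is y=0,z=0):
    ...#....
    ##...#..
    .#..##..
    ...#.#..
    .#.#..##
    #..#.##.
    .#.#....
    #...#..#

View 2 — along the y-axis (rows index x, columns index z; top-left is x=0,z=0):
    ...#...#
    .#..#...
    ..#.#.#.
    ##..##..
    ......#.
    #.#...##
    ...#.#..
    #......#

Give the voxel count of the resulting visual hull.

|visual hull| = 53

before carving: 512 voxels (8×8×8)
after view 1 [x-axis, 22 of 64 cells solid] → remaining = 176
after view 2 [y-axis, 20 of 64 cells solid] → remaining = 53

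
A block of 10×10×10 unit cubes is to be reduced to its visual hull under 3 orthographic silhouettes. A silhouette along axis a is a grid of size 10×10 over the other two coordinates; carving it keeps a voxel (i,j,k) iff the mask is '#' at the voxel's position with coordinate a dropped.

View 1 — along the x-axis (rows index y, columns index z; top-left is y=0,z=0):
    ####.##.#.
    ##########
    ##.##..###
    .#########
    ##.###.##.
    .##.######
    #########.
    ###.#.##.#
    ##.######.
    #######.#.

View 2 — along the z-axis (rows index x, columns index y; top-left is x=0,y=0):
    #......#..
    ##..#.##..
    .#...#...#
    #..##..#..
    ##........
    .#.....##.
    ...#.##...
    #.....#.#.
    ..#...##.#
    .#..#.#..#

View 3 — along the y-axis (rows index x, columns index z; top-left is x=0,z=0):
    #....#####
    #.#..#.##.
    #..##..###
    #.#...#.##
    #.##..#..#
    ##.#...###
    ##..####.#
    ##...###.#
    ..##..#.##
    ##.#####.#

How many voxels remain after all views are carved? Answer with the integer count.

start: 10×10×10 = 1000 voxels
step 1: project along x, AND mask (80/100) → |grid| = 800
step 2: project along z, AND mask (33/100) → |grid| = 267
step 3: project along y, AND mask (59/100) → |grid| = 154

154 voxels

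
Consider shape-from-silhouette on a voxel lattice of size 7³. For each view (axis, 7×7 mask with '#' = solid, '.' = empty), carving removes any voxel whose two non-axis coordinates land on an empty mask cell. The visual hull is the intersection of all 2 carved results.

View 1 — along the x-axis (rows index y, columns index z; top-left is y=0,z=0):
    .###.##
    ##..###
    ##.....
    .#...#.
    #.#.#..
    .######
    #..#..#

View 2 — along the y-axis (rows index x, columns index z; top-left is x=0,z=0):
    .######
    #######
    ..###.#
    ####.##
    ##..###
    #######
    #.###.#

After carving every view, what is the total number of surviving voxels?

before carving: 343 voxels (7×7×7)
step 1: project along x, AND mask (26/49) → |grid| = 182
step 2: project along y, AND mask (40/49) → |grid| = 147

|visual hull| = 147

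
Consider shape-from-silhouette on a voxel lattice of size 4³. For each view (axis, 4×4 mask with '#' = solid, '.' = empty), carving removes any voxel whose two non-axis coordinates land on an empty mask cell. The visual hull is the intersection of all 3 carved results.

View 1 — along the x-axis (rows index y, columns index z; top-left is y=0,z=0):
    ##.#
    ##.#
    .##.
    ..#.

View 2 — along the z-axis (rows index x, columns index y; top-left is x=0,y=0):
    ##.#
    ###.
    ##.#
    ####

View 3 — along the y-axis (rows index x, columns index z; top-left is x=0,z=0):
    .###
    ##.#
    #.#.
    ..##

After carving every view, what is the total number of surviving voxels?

full grid |V| = 64
V1 x: intersect with YZ mask (9 set) -- 36 left
V2 z: intersect with XY mask (13 set) -- 31 left
V3 y: intersect with XZ mask (10 set) -- 19 left

voxel count = 19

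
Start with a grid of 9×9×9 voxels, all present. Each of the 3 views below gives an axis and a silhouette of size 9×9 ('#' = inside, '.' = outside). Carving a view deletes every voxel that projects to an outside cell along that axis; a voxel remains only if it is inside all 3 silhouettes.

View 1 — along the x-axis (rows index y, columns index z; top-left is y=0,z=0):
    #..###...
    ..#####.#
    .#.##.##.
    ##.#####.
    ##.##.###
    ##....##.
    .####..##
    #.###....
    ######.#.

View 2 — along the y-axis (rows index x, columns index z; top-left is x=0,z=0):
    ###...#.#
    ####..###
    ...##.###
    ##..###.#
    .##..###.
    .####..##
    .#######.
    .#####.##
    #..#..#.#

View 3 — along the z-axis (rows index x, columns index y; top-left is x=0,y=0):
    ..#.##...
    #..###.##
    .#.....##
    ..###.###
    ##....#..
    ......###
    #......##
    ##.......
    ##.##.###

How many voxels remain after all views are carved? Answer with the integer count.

voxel count = 124

before carving: 729 voxels (9×9×9)
carve view 1 (along x, YZ-mask fill 50/81): 450 voxels remain
carve view 2 (along y, XZ-mask fill 52/81): 286 voxels remain
carve view 3 (along z, XY-mask fill 36/81): 124 voxels remain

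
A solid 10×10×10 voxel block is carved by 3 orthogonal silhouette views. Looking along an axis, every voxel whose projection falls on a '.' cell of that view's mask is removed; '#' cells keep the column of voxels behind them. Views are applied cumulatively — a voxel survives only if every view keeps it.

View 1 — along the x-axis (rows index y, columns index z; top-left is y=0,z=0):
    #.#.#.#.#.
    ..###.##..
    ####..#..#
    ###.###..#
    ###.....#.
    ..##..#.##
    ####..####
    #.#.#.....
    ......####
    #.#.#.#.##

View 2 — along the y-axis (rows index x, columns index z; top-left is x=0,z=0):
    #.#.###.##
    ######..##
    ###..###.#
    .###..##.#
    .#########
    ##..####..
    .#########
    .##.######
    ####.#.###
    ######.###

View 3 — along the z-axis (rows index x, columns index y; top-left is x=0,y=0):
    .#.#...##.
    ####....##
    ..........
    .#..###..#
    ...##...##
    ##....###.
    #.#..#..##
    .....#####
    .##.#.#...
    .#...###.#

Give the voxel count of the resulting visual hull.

full grid |V| = 1000
[1] x-view keeps 53 columns → grid now 530
[2] y-view keeps 77 columns → grid now 403
[3] z-view keeps 43 columns → grid now 177

voxel count = 177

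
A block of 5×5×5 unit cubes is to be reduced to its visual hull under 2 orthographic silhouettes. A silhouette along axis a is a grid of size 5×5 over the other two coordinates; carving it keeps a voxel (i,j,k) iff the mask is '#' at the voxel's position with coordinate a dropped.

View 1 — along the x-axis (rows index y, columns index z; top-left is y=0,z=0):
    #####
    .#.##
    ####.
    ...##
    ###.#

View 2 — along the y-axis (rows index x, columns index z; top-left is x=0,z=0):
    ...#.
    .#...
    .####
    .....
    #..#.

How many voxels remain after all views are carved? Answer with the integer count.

30 voxels

start: 5×5×5 = 125 voxels
V1 x: intersect with YZ mask (18 set) -- 90 left
V2 y: intersect with XZ mask (8 set) -- 30 left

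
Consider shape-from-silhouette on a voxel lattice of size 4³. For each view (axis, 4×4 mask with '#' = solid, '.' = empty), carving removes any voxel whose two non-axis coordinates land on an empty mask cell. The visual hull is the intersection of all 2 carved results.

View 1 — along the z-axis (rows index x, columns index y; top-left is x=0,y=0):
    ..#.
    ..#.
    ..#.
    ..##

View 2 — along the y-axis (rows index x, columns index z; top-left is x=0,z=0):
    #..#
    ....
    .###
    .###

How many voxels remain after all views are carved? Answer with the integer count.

|visual hull| = 11

initial block: 4^3 = 64
  1. axis=2 (XY plane), |mask|=5  ⇒  voxels=20
  2. axis=1 (XZ plane), |mask|=8  ⇒  voxels=11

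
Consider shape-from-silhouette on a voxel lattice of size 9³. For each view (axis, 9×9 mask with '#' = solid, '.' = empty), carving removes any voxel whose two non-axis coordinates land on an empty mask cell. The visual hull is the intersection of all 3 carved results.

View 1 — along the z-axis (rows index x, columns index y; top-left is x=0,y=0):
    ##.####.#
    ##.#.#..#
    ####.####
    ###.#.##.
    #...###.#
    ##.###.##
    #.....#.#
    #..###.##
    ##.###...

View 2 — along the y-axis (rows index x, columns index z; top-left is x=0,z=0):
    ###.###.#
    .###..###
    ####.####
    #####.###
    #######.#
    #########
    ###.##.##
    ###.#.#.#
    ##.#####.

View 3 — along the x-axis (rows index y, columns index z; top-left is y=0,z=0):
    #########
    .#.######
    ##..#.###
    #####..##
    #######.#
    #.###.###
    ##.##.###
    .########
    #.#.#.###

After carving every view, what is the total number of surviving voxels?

|visual hull| = 317

full grid |V| = 729
step 1: project along z, AND mask (52/81) → |grid| = 468
step 2: project along y, AND mask (66/81) → |grid| = 386
step 3: project along x, AND mask (65/81) → |grid| = 317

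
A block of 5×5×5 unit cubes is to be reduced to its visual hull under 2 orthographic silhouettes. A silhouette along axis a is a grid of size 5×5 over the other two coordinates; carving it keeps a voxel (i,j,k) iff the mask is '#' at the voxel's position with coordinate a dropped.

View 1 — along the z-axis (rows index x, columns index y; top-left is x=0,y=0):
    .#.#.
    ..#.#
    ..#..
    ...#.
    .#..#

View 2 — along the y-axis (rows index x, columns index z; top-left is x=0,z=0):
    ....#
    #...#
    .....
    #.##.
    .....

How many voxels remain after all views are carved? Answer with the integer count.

9 voxels

start: 5×5×5 = 125 voxels
after view 1 [z-axis, 8 of 25 cells solid] → remaining = 40
after view 2 [y-axis, 6 of 25 cells solid] → remaining = 9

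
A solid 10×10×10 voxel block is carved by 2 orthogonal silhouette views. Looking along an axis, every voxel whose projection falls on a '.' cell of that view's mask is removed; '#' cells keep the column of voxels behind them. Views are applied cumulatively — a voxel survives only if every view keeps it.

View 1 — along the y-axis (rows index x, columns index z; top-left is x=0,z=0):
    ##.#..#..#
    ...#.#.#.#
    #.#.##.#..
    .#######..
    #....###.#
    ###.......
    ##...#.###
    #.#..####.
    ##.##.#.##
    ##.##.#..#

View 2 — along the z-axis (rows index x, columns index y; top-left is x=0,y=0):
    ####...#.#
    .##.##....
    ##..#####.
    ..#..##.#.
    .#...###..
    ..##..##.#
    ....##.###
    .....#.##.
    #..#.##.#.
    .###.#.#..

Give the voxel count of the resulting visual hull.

|visual hull| = 257

before carving: 1000 voxels (10×10×10)
[1] y-view keeps 54 columns → grid now 540
[2] z-view keeps 48 columns → grid now 257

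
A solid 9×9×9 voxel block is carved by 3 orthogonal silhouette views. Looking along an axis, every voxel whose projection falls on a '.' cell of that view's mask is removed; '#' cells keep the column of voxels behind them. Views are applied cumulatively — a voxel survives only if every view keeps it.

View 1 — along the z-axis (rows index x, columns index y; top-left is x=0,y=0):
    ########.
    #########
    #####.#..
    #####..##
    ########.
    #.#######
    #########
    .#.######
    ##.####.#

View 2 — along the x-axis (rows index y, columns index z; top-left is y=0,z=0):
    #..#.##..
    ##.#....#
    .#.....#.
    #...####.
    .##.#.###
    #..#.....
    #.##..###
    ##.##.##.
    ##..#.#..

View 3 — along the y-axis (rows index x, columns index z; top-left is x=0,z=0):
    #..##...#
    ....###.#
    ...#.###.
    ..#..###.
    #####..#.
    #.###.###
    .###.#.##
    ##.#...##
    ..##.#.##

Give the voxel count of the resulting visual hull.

voxel count = 168

full grid |V| = 729
carve view 1 (along z, XY-mask fill 69/81): 621 voxels remain
carve view 2 (along x, YZ-mask fill 39/81): 305 voxels remain
carve view 3 (along y, XZ-mask fill 45/81): 168 voxels remain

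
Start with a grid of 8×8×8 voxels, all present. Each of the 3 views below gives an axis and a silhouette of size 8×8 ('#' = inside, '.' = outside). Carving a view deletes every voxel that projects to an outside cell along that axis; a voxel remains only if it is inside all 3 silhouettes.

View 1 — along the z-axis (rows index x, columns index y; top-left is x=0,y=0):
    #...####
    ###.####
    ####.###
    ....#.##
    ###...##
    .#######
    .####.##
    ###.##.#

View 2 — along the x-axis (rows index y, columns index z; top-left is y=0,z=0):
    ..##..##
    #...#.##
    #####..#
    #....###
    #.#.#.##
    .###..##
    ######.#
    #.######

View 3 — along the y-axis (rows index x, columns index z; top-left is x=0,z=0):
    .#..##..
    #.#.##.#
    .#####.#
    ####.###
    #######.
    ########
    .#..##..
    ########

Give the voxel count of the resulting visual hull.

before carving: 512 voxels (8×8×8)
carve view 1 (along z, XY-mask fill 46/64): 368 voxels remain
carve view 2 (along x, YZ-mask fill 42/64): 252 voxels remain
carve view 3 (along y, XZ-mask fill 47/64): 177 voxels remain

|visual hull| = 177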